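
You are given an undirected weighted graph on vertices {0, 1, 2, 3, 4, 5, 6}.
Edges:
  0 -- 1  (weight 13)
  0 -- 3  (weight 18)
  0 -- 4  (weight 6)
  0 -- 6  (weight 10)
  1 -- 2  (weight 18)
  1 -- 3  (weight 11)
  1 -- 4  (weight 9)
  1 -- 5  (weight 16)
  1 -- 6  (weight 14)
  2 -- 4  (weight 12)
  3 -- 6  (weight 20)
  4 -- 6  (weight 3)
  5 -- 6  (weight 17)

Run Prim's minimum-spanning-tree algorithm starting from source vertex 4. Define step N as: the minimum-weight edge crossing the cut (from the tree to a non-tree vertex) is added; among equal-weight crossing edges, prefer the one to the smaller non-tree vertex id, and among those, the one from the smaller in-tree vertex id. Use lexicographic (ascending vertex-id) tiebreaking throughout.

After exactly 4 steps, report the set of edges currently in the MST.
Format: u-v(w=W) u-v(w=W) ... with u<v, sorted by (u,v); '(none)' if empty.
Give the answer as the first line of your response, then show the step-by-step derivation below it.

0-4(w=6) 1-3(w=11) 1-4(w=9) 4-6(w=3)

step 1: add edge 4-6 (w=3); MST = {4-6(w=3)}
step 2: add edge 0-4 (w=6); MST = {0-4(w=6) 4-6(w=3)}
step 3: add edge 1-4 (w=9); MST = {0-4(w=6) 1-4(w=9) 4-6(w=3)}
step 4: add edge 1-3 (w=11); MST = {0-4(w=6) 1-3(w=11) 1-4(w=9) 4-6(w=3)}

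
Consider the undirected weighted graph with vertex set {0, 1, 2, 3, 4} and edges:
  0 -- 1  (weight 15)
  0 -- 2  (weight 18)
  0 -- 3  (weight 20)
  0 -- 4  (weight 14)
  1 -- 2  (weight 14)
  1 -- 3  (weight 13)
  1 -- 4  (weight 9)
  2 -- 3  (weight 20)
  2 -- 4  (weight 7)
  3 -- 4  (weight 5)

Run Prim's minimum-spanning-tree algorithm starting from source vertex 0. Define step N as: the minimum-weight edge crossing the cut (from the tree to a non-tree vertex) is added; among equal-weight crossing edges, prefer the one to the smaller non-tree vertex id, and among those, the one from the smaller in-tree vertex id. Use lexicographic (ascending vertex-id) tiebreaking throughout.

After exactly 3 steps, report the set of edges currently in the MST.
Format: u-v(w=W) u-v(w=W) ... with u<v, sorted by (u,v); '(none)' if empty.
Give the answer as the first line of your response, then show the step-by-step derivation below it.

0-4(w=14) 2-4(w=7) 3-4(w=5)

step 1: add edge 0-4 (w=14); MST = {0-4(w=14)}
step 2: add edge 3-4 (w=5); MST = {0-4(w=14) 3-4(w=5)}
step 3: add edge 2-4 (w=7); MST = {0-4(w=14) 2-4(w=7) 3-4(w=5)}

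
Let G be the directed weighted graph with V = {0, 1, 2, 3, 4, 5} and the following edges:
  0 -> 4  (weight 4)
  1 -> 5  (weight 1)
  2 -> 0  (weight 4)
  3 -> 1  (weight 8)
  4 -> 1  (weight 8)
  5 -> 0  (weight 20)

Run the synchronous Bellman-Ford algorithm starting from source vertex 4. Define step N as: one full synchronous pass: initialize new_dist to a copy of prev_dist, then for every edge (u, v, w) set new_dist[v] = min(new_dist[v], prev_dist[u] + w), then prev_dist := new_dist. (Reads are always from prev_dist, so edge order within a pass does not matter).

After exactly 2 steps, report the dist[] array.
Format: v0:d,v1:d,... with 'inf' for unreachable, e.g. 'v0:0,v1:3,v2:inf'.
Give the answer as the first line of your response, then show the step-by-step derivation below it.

v0:inf,v1:8,v2:inf,v3:inf,v4:0,v5:9

step 1: dist = v0:inf,v1:8,v2:inf,v3:inf,v4:0,v5:inf
step 2: dist = v0:inf,v1:8,v2:inf,v3:inf,v4:0,v5:9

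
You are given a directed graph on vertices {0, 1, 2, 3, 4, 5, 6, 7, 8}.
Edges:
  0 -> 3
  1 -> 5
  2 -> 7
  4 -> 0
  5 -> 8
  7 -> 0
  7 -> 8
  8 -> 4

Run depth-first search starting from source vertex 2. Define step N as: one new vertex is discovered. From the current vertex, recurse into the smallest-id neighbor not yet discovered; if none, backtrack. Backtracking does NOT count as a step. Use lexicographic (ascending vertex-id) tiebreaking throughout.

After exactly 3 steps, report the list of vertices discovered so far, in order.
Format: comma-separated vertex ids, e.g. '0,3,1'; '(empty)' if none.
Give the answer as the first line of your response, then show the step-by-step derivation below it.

2,7,0

step 1: discover 2; path=2; order=2
step 2: discover 7; path=2>7; order=2,7
step 3: discover 0; path=2>7>0; order=2,7,0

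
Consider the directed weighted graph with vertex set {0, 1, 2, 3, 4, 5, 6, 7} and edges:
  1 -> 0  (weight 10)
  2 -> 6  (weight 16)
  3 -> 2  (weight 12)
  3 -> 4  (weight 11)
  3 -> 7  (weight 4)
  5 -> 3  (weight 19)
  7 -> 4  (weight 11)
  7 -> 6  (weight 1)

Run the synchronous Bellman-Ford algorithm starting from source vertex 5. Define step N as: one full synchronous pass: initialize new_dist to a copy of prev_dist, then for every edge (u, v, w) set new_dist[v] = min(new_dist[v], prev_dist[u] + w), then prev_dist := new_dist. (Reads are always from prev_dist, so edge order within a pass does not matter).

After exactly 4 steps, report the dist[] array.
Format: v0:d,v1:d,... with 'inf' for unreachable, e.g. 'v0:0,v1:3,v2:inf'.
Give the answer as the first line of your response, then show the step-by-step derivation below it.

v0:inf,v1:inf,v2:31,v3:19,v4:30,v5:0,v6:24,v7:23

step 1: dist = v0:inf,v1:inf,v2:inf,v3:19,v4:inf,v5:0,v6:inf,v7:inf
step 2: dist = v0:inf,v1:inf,v2:31,v3:19,v4:30,v5:0,v6:inf,v7:23
step 3: dist = v0:inf,v1:inf,v2:31,v3:19,v4:30,v5:0,v6:24,v7:23
step 4: dist = v0:inf,v1:inf,v2:31,v3:19,v4:30,v5:0,v6:24,v7:23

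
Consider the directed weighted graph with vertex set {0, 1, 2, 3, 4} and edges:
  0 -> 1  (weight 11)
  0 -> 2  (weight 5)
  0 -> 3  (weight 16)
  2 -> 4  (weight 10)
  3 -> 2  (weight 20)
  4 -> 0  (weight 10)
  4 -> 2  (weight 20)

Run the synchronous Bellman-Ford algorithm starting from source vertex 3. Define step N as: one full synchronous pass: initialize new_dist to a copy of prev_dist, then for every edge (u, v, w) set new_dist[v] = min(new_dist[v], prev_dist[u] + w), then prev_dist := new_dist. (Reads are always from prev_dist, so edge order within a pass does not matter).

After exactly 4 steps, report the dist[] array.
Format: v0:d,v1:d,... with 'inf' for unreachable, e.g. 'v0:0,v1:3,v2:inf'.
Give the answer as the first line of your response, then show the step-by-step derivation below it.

v0:40,v1:51,v2:20,v3:0,v4:30

step 1: dist = v0:inf,v1:inf,v2:20,v3:0,v4:inf
step 2: dist = v0:inf,v1:inf,v2:20,v3:0,v4:30
step 3: dist = v0:40,v1:inf,v2:20,v3:0,v4:30
step 4: dist = v0:40,v1:51,v2:20,v3:0,v4:30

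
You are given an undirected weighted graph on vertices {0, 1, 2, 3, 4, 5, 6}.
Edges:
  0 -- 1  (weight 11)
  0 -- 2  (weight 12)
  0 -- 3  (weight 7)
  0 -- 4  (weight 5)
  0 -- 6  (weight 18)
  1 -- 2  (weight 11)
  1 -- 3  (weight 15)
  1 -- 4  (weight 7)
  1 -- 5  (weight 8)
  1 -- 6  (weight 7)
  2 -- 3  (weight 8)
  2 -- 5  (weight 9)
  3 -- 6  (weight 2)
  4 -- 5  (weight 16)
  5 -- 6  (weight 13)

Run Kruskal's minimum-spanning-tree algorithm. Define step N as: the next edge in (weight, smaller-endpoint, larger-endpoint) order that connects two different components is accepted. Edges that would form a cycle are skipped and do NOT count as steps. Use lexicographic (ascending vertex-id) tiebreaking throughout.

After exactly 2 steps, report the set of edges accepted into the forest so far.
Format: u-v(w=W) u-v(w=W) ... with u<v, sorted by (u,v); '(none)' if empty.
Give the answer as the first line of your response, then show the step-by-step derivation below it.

0-4(w=5) 3-6(w=2)

step 1: add edge 3-6 (w=2); MST = {3-6(w=2)}
step 2: add edge 0-4 (w=5); MST = {0-4(w=5) 3-6(w=2)}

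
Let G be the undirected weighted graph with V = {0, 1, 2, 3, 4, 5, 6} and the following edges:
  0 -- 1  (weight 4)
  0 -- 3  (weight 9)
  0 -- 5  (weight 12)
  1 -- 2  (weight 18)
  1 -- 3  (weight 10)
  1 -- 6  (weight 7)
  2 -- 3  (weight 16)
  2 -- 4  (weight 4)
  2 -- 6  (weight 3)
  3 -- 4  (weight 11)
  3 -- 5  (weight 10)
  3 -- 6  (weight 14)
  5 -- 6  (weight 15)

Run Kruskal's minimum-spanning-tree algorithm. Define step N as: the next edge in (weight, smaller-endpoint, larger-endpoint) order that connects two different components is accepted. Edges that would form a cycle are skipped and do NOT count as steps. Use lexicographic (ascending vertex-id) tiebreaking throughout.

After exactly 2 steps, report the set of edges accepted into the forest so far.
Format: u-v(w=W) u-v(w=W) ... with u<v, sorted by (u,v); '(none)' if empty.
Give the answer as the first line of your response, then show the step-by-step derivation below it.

0-1(w=4) 2-6(w=3)

step 1: add edge 2-6 (w=3); MST = {2-6(w=3)}
step 2: add edge 0-1 (w=4); MST = {0-1(w=4) 2-6(w=3)}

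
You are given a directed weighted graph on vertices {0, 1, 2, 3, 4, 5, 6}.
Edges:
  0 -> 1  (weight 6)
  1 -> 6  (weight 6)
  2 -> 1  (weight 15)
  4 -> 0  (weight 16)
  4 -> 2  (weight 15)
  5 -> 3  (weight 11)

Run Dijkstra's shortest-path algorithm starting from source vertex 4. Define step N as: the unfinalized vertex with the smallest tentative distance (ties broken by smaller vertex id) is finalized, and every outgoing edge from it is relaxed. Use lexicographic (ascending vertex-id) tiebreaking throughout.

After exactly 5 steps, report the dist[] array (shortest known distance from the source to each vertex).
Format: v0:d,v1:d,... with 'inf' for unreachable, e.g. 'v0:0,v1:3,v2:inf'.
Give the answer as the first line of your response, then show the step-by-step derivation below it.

v0:16,v1:22,v2:15,v3:inf,v4:0,v5:inf,v6:28

step 1: dist = v0:16,v1:inf,v2:15,v3:inf,v4:0,v5:inf,v6:inf
step 2: dist = v0:16,v1:30,v2:15,v3:inf,v4:0,v5:inf,v6:inf
step 3: dist = v0:16,v1:22,v2:15,v3:inf,v4:0,v5:inf,v6:inf
step 4: dist = v0:16,v1:22,v2:15,v3:inf,v4:0,v5:inf,v6:28
step 5: dist = v0:16,v1:22,v2:15,v3:inf,v4:0,v5:inf,v6:28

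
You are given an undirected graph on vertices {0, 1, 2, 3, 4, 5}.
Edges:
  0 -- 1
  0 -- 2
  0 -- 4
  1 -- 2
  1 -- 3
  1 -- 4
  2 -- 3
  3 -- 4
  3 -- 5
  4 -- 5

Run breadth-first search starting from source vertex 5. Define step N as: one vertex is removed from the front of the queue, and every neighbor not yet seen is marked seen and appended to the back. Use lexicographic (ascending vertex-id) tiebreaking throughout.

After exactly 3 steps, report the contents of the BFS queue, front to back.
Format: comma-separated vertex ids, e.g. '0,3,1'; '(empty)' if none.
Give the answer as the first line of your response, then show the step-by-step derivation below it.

1,2,0

step 1: dequeue 5; queue=[3,4]; order=5
step 2: dequeue 3; queue=[4,1,2]; order=5,3
step 3: dequeue 4; queue=[1,2,0]; order=5,3,4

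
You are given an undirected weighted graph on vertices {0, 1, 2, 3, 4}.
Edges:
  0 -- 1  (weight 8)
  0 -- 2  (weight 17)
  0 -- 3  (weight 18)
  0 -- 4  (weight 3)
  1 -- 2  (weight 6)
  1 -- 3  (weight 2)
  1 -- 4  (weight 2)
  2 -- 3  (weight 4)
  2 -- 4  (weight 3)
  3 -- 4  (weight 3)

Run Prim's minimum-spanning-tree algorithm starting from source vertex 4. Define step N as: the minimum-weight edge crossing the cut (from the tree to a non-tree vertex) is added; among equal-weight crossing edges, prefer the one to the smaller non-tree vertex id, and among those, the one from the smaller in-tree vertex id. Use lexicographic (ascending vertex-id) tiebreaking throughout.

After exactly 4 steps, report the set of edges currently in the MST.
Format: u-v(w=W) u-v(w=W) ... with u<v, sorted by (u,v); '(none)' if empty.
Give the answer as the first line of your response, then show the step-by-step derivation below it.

0-4(w=3) 1-3(w=2) 1-4(w=2) 2-4(w=3)

step 1: add edge 1-4 (w=2); MST = {1-4(w=2)}
step 2: add edge 1-3 (w=2); MST = {1-3(w=2) 1-4(w=2)}
step 3: add edge 0-4 (w=3); MST = {0-4(w=3) 1-3(w=2) 1-4(w=2)}
step 4: add edge 2-4 (w=3); MST = {0-4(w=3) 1-3(w=2) 1-4(w=2) 2-4(w=3)}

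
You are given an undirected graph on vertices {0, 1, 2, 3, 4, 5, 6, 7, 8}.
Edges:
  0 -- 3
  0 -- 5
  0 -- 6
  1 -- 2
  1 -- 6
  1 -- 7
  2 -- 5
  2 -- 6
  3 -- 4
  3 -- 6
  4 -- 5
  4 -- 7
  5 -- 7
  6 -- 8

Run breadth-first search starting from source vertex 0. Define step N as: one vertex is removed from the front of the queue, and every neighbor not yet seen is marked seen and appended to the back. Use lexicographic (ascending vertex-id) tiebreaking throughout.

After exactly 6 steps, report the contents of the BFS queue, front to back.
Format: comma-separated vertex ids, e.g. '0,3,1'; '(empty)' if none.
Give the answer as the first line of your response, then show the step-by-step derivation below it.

7,1,8

step 1: dequeue 0; queue=[3,5,6]; order=0
step 2: dequeue 3; queue=[5,6,4]; order=0,3
step 3: dequeue 5; queue=[6,4,2,7]; order=0,3,5
step 4: dequeue 6; queue=[4,2,7,1,8]; order=0,3,5,6
step 5: dequeue 4; queue=[2,7,1,8]; order=0,3,5,6,4
step 6: dequeue 2; queue=[7,1,8]; order=0,3,5,6,4,2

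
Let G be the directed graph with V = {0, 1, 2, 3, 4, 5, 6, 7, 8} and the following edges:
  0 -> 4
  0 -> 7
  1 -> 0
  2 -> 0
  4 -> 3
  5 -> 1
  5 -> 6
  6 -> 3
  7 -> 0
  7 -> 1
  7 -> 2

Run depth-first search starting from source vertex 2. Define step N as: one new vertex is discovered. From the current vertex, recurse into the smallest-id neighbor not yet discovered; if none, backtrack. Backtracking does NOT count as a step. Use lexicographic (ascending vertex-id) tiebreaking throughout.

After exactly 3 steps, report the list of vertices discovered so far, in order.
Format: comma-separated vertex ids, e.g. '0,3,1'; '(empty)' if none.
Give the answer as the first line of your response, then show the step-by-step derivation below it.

2,0,4

step 1: discover 2; path=2; order=2
step 2: discover 0; path=2>0; order=2,0
step 3: discover 4; path=2>0>4; order=2,0,4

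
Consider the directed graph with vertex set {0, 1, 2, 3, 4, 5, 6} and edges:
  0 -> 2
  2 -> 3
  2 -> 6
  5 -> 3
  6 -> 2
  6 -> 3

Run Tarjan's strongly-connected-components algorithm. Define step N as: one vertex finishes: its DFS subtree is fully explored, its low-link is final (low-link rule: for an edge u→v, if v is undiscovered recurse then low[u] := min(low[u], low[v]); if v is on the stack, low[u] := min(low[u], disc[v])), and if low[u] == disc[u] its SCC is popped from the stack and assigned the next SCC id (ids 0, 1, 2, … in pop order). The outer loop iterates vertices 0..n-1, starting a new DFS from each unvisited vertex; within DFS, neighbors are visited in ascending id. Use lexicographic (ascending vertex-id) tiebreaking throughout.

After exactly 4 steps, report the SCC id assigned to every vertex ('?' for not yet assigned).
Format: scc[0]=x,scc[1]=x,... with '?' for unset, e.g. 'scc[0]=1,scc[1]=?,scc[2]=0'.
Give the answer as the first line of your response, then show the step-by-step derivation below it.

scc[0]=2,scc[1]=?,scc[2]=1,scc[3]=0,scc[4]=?,scc[5]=?,scc[6]=1

step 1: low=(low[0]=0,low[1]=?,low[2]=1,low[3]=2,low[4]=?,low[5]=?,low[6]=?); scc=(scc[0]=?,scc[1]=?,scc[2]=?,scc[3]=0,scc[4]=?,scc[5]=?,scc[6]=?)
step 2: low=(low[0]=0,low[1]=?,low[2]=1,low[3]=2,low[4]=?,low[5]=?,low[6]=1); scc=(scc[0]=?,scc[1]=?,scc[2]=?,scc[3]=0,scc[4]=?,scc[5]=?,scc[6]=?)
step 3: low=(low[0]=0,low[1]=?,low[2]=1,low[3]=2,low[4]=?,low[5]=?,low[6]=1); scc=(scc[0]=?,scc[1]=?,scc[2]=1,scc[3]=0,scc[4]=?,scc[5]=?,scc[6]=1)
step 4: low=(low[0]=0,low[1]=?,low[2]=1,low[3]=2,low[4]=?,low[5]=?,low[6]=1); scc=(scc[0]=2,scc[1]=?,scc[2]=1,scc[3]=0,scc[4]=?,scc[5]=?,scc[6]=1)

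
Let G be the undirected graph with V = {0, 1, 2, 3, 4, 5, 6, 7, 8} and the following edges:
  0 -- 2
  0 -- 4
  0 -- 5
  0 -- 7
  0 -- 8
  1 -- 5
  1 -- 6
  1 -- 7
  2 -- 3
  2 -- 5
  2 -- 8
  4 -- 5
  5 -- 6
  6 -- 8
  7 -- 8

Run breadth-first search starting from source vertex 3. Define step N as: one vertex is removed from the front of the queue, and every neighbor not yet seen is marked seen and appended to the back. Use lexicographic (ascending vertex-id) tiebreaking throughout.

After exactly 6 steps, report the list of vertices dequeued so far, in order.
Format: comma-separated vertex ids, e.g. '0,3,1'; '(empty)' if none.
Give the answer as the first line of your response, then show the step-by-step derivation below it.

3,2,0,5,8,4

step 1: dequeue 3; queue=[2]; order=3
step 2: dequeue 2; queue=[0,5,8]; order=3,2
step 3: dequeue 0; queue=[5,8,4,7]; order=3,2,0
step 4: dequeue 5; queue=[8,4,7,1,6]; order=3,2,0,5
step 5: dequeue 8; queue=[4,7,1,6]; order=3,2,0,5,8
step 6: dequeue 4; queue=[7,1,6]; order=3,2,0,5,8,4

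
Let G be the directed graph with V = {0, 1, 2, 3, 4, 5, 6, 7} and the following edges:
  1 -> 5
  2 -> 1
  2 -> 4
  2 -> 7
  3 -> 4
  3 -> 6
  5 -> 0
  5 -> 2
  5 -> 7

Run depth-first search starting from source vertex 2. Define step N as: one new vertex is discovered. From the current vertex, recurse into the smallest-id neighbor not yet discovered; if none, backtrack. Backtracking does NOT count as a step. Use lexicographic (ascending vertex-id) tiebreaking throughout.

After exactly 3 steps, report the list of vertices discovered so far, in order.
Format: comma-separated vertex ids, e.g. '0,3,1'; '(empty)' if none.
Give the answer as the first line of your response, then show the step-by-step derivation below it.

2,1,5

step 1: discover 2; path=2; order=2
step 2: discover 1; path=2>1; order=2,1
step 3: discover 5; path=2>1>5; order=2,1,5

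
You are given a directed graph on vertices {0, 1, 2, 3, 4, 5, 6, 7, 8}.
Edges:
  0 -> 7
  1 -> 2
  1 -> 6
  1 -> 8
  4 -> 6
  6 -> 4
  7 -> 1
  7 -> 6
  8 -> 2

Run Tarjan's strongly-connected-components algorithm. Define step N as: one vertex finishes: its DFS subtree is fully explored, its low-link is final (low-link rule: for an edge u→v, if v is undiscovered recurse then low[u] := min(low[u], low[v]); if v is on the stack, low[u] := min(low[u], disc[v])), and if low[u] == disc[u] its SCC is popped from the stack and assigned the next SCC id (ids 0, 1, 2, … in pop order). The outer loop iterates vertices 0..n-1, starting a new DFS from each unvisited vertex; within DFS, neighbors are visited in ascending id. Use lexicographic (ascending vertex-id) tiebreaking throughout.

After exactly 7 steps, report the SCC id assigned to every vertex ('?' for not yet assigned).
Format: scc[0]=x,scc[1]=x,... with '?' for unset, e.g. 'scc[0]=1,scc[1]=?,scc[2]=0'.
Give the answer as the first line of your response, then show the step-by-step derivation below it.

scc[0]=5,scc[1]=3,scc[2]=0,scc[3]=?,scc[4]=1,scc[5]=?,scc[6]=1,scc[7]=4,scc[8]=2

step 1: low=(low[0]=0,low[1]=2,low[2]=3,low[3]=?,low[4]=?,low[5]=?,low[6]=?,low[7]=1,low[8]=?); scc=(scc[0]=?,scc[1]=?,scc[2]=0,scc[3]=?,scc[4]=?,scc[5]=?,scc[6]=?,scc[7]=?,scc[8]=?)
step 2: low=(low[0]=0,low[1]=2,low[2]=3,low[3]=?,low[4]=4,low[5]=?,low[6]=4,low[7]=1,low[8]=?); scc=(scc[0]=?,scc[1]=?,scc[2]=0,scc[3]=?,scc[4]=?,scc[5]=?,scc[6]=?,scc[7]=?,scc[8]=?)
step 3: low=(low[0]=0,low[1]=2,low[2]=3,low[3]=?,low[4]=4,low[5]=?,low[6]=4,low[7]=1,low[8]=?); scc=(scc[0]=?,scc[1]=?,scc[2]=0,scc[3]=?,scc[4]=1,scc[5]=?,scc[6]=1,scc[7]=?,scc[8]=?)
step 4: low=(low[0]=0,low[1]=2,low[2]=3,low[3]=?,low[4]=4,low[5]=?,low[6]=4,low[7]=1,low[8]=6); scc=(scc[0]=?,scc[1]=?,scc[2]=0,scc[3]=?,scc[4]=1,scc[5]=?,scc[6]=1,scc[7]=?,scc[8]=2)
step 5: low=(low[0]=0,low[1]=2,low[2]=3,low[3]=?,low[4]=4,low[5]=?,low[6]=4,low[7]=1,low[8]=6); scc=(scc[0]=?,scc[1]=3,scc[2]=0,scc[3]=?,scc[4]=1,scc[5]=?,scc[6]=1,scc[7]=?,scc[8]=2)
step 6: low=(low[0]=0,low[1]=2,low[2]=3,low[3]=?,low[4]=4,low[5]=?,low[6]=4,low[7]=1,low[8]=6); scc=(scc[0]=?,scc[1]=3,scc[2]=0,scc[3]=?,scc[4]=1,scc[5]=?,scc[6]=1,scc[7]=4,scc[8]=2)
step 7: low=(low[0]=0,low[1]=2,low[2]=3,low[3]=?,low[4]=4,low[5]=?,low[6]=4,low[7]=1,low[8]=6); scc=(scc[0]=5,scc[1]=3,scc[2]=0,scc[3]=?,scc[4]=1,scc[5]=?,scc[6]=1,scc[7]=4,scc[8]=2)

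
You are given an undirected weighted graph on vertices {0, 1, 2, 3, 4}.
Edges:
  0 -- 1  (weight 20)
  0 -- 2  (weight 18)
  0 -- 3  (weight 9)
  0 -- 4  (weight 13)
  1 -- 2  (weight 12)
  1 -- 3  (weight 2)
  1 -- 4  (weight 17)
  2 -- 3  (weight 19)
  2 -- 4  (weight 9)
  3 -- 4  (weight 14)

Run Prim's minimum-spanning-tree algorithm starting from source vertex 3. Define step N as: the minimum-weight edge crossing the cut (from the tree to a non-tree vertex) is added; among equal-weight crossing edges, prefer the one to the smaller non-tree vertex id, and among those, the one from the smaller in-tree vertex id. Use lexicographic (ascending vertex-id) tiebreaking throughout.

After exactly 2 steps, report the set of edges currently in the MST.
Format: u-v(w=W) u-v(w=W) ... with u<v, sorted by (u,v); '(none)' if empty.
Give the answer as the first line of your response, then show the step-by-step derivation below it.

0-3(w=9) 1-3(w=2)

step 1: add edge 1-3 (w=2); MST = {1-3(w=2)}
step 2: add edge 0-3 (w=9); MST = {0-3(w=9) 1-3(w=2)}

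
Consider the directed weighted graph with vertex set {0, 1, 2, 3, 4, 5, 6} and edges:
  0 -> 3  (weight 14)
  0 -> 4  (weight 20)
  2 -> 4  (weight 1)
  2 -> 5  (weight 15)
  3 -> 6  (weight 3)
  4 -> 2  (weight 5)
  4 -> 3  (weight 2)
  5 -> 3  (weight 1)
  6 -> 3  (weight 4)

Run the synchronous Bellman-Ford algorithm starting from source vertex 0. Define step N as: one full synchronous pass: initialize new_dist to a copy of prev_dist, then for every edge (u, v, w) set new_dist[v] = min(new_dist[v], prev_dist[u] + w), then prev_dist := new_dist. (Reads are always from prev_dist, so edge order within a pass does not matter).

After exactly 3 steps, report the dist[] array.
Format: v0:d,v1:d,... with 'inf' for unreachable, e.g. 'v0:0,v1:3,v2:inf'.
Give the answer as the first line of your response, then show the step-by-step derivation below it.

v0:0,v1:inf,v2:25,v3:14,v4:20,v5:40,v6:17

step 1: dist = v0:0,v1:inf,v2:inf,v3:14,v4:20,v5:inf,v6:inf
step 2: dist = v0:0,v1:inf,v2:25,v3:14,v4:20,v5:inf,v6:17
step 3: dist = v0:0,v1:inf,v2:25,v3:14,v4:20,v5:40,v6:17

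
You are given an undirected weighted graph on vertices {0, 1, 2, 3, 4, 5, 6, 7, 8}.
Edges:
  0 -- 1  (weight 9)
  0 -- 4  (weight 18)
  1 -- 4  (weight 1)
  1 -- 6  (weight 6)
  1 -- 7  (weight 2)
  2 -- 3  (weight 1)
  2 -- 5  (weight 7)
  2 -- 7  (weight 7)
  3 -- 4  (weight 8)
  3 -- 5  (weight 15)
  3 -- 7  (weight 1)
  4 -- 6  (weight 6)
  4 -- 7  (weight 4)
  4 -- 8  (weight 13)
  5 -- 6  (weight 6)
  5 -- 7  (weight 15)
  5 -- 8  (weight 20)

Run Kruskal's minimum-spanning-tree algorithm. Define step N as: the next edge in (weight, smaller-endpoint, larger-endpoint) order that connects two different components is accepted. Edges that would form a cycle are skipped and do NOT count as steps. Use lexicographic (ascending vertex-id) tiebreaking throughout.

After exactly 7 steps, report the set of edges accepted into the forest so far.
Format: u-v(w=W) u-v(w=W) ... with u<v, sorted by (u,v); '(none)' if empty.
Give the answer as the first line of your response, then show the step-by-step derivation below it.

0-1(w=9) 1-4(w=1) 1-6(w=6) 1-7(w=2) 2-3(w=1) 3-7(w=1) 5-6(w=6)

step 1: add edge 1-4 (w=1); MST = {1-4(w=1)}
step 2: add edge 2-3 (w=1); MST = {1-4(w=1) 2-3(w=1)}
step 3: add edge 3-7 (w=1); MST = {1-4(w=1) 2-3(w=1) 3-7(w=1)}
step 4: add edge 1-7 (w=2); MST = {1-4(w=1) 1-7(w=2) 2-3(w=1) 3-7(w=1)}
step 5: add edge 1-6 (w=6); MST = {1-4(w=1) 1-6(w=6) 1-7(w=2) 2-3(w=1) 3-7(w=1)}
step 6: add edge 5-6 (w=6); MST = {1-4(w=1) 1-6(w=6) 1-7(w=2) 2-3(w=1) 3-7(w=1) 5-6(w=6)}
step 7: add edge 0-1 (w=9); MST = {0-1(w=9) 1-4(w=1) 1-6(w=6) 1-7(w=2) 2-3(w=1) 3-7(w=1) 5-6(w=6)}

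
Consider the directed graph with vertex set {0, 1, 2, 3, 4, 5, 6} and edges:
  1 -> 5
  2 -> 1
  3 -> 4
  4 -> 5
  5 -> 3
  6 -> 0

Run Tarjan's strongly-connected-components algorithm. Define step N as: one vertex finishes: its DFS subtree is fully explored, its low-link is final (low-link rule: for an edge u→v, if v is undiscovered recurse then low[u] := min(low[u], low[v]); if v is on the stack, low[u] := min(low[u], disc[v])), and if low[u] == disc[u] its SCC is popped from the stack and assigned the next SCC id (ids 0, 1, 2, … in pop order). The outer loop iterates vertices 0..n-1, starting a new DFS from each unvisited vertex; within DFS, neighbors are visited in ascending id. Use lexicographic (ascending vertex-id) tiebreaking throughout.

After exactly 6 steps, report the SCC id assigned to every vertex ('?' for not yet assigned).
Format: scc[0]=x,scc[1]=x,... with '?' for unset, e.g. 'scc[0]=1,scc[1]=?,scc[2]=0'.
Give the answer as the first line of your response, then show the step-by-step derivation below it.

scc[0]=0,scc[1]=2,scc[2]=3,scc[3]=1,scc[4]=1,scc[5]=1,scc[6]=?

step 1: low=(low[0]=0,low[1]=?,low[2]=?,low[3]=?,low[4]=?,low[5]=?,low[6]=?); scc=(scc[0]=0,scc[1]=?,scc[2]=?,scc[3]=?,scc[4]=?,scc[5]=?,scc[6]=?)
step 2: low=(low[0]=0,low[1]=1,low[2]=?,low[3]=3,low[4]=2,low[5]=2,low[6]=?); scc=(scc[0]=0,scc[1]=?,scc[2]=?,scc[3]=?,scc[4]=?,scc[5]=?,scc[6]=?)
step 3: low=(low[0]=0,low[1]=1,low[2]=?,low[3]=2,low[4]=2,low[5]=2,low[6]=?); scc=(scc[0]=0,scc[1]=?,scc[2]=?,scc[3]=?,scc[4]=?,scc[5]=?,scc[6]=?)
step 4: low=(low[0]=0,low[1]=1,low[2]=?,low[3]=2,low[4]=2,low[5]=2,low[6]=?); scc=(scc[0]=0,scc[1]=?,scc[2]=?,scc[3]=1,scc[4]=1,scc[5]=1,scc[6]=?)
step 5: low=(low[0]=0,low[1]=1,low[2]=?,low[3]=2,low[4]=2,low[5]=2,low[6]=?); scc=(scc[0]=0,scc[1]=2,scc[2]=?,scc[3]=1,scc[4]=1,scc[5]=1,scc[6]=?)
step 6: low=(low[0]=0,low[1]=1,low[2]=5,low[3]=2,low[4]=2,low[5]=2,low[6]=?); scc=(scc[0]=0,scc[1]=2,scc[2]=3,scc[3]=1,scc[4]=1,scc[5]=1,scc[6]=?)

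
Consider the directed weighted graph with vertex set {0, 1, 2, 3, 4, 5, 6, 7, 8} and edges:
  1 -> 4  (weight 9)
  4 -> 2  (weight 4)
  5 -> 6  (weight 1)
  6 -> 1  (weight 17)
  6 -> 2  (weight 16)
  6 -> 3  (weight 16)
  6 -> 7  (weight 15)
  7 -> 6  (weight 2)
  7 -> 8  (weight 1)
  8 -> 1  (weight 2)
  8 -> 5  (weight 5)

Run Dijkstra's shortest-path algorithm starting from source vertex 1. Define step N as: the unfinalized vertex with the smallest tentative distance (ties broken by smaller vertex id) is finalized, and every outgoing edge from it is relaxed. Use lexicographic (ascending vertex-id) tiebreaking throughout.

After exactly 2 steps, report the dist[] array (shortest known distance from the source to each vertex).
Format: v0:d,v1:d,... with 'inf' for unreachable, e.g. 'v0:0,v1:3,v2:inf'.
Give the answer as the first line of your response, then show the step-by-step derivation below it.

v0:inf,v1:0,v2:13,v3:inf,v4:9,v5:inf,v6:inf,v7:inf,v8:inf

step 1: dist = v0:inf,v1:0,v2:inf,v3:inf,v4:9,v5:inf,v6:inf,v7:inf,v8:inf
step 2: dist = v0:inf,v1:0,v2:13,v3:inf,v4:9,v5:inf,v6:inf,v7:inf,v8:inf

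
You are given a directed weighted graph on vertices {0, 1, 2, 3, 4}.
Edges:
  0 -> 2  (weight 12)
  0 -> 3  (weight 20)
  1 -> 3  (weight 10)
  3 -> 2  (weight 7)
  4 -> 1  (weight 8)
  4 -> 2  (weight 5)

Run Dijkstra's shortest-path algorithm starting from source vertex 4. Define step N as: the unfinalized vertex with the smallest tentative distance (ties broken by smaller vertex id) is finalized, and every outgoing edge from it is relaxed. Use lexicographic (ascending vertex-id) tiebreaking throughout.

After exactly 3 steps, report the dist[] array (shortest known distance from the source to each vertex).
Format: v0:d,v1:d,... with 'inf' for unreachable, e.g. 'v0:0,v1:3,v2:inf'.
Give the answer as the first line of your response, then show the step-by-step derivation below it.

v0:inf,v1:8,v2:5,v3:18,v4:0

step 1: dist = v0:inf,v1:8,v2:5,v3:inf,v4:0
step 2: dist = v0:inf,v1:8,v2:5,v3:inf,v4:0
step 3: dist = v0:inf,v1:8,v2:5,v3:18,v4:0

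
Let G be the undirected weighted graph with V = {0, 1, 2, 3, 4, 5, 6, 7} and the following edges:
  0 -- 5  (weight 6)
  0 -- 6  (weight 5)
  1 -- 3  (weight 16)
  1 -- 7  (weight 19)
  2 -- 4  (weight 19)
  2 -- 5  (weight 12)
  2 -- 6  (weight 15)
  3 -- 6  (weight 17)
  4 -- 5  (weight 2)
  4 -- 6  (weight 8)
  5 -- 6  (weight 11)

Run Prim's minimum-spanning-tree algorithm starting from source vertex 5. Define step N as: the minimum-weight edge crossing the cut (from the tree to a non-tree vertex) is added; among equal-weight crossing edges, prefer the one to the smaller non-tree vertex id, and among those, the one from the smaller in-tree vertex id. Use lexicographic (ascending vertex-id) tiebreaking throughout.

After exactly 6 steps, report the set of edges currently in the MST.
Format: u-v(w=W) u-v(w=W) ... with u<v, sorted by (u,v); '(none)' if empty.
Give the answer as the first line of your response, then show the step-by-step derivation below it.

0-5(w=6) 0-6(w=5) 1-3(w=16) 2-5(w=12) 3-6(w=17) 4-5(w=2)

step 1: add edge 4-5 (w=2); MST = {4-5(w=2)}
step 2: add edge 0-5 (w=6); MST = {0-5(w=6) 4-5(w=2)}
step 3: add edge 0-6 (w=5); MST = {0-5(w=6) 0-6(w=5) 4-5(w=2)}
step 4: add edge 2-5 (w=12); MST = {0-5(w=6) 0-6(w=5) 2-5(w=12) 4-5(w=2)}
step 5: add edge 3-6 (w=17); MST = {0-5(w=6) 0-6(w=5) 2-5(w=12) 3-6(w=17) 4-5(w=2)}
step 6: add edge 1-3 (w=16); MST = {0-5(w=6) 0-6(w=5) 1-3(w=16) 2-5(w=12) 3-6(w=17) 4-5(w=2)}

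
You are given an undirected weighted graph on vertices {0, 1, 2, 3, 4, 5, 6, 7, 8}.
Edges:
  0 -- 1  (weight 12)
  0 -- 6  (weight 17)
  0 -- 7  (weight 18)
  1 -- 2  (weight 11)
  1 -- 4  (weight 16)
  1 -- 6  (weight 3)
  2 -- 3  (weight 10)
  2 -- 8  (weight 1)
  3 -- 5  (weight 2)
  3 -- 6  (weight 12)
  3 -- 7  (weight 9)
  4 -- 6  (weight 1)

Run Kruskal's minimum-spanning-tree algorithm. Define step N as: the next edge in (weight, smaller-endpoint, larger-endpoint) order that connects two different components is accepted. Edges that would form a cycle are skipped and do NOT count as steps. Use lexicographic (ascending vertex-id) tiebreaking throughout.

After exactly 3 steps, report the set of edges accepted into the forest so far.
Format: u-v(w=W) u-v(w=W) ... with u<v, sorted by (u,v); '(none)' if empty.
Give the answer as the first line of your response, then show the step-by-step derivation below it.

2-8(w=1) 3-5(w=2) 4-6(w=1)

step 1: add edge 2-8 (w=1); MST = {2-8(w=1)}
step 2: add edge 4-6 (w=1); MST = {2-8(w=1) 4-6(w=1)}
step 3: add edge 3-5 (w=2); MST = {2-8(w=1) 3-5(w=2) 4-6(w=1)}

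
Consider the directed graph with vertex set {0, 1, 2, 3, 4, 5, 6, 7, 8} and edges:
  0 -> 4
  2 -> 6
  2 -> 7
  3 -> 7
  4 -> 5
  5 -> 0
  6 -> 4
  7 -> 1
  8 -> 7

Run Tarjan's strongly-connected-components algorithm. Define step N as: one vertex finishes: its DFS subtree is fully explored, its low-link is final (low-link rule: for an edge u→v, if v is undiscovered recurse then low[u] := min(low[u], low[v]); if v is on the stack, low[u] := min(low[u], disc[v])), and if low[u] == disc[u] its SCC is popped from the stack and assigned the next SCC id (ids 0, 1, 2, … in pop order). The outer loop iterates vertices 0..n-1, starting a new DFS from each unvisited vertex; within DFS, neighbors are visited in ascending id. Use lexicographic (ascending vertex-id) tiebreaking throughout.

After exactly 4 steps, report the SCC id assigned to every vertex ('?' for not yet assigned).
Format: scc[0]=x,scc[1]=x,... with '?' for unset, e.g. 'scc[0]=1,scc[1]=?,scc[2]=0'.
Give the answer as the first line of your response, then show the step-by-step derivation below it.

scc[0]=0,scc[1]=1,scc[2]=?,scc[3]=?,scc[4]=0,scc[5]=0,scc[6]=?,scc[7]=?,scc[8]=?

step 1: low=(low[0]=0,low[1]=?,low[2]=?,low[3]=?,low[4]=1,low[5]=0,low[6]=?,low[7]=?,low[8]=?); scc=(scc[0]=?,scc[1]=?,scc[2]=?,scc[3]=?,scc[4]=?,scc[5]=?,scc[6]=?,scc[7]=?,scc[8]=?)
step 2: low=(low[0]=0,low[1]=?,low[2]=?,low[3]=?,low[4]=0,low[5]=0,low[6]=?,low[7]=?,low[8]=?); scc=(scc[0]=?,scc[1]=?,scc[2]=?,scc[3]=?,scc[4]=?,scc[5]=?,scc[6]=?,scc[7]=?,scc[8]=?)
step 3: low=(low[0]=0,low[1]=?,low[2]=?,low[3]=?,low[4]=0,low[5]=0,low[6]=?,low[7]=?,low[8]=?); scc=(scc[0]=0,scc[1]=?,scc[2]=?,scc[3]=?,scc[4]=0,scc[5]=0,scc[6]=?,scc[7]=?,scc[8]=?)
step 4: low=(low[0]=0,low[1]=3,low[2]=?,low[3]=?,low[4]=0,low[5]=0,low[6]=?,low[7]=?,low[8]=?); scc=(scc[0]=0,scc[1]=1,scc[2]=?,scc[3]=?,scc[4]=0,scc[5]=0,scc[6]=?,scc[7]=?,scc[8]=?)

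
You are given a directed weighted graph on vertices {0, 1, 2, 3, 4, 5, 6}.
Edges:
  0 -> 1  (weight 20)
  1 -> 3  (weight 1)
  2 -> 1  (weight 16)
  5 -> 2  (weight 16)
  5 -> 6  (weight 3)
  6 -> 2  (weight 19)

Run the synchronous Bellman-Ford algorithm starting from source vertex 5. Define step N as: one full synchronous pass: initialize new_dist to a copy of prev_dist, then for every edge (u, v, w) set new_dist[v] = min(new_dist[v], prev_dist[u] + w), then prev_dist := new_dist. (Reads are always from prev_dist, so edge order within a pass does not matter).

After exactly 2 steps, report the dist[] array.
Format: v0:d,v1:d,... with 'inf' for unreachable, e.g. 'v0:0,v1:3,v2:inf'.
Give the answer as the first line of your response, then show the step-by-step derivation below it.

v0:inf,v1:32,v2:16,v3:inf,v4:inf,v5:0,v6:3

step 1: dist = v0:inf,v1:inf,v2:16,v3:inf,v4:inf,v5:0,v6:3
step 2: dist = v0:inf,v1:32,v2:16,v3:inf,v4:inf,v5:0,v6:3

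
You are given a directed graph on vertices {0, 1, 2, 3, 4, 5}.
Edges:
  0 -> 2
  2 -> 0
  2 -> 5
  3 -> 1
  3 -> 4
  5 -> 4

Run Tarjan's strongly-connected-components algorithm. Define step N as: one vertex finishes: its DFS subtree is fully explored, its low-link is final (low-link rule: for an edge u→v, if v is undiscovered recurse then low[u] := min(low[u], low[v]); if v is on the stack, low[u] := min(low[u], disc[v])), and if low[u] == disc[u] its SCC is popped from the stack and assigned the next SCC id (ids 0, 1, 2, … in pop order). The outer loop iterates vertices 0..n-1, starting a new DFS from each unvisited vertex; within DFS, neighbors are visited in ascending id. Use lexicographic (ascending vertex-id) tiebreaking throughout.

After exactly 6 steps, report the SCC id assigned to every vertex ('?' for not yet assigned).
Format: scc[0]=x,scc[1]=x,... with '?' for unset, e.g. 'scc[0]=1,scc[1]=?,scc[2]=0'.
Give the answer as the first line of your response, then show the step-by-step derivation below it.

scc[0]=2,scc[1]=3,scc[2]=2,scc[3]=4,scc[4]=0,scc[5]=1

step 1: low=(low[0]=0,low[1]=?,low[2]=0,low[3]=?,low[4]=3,low[5]=2); scc=(scc[0]=?,scc[1]=?,scc[2]=?,scc[3]=?,scc[4]=0,scc[5]=?)
step 2: low=(low[0]=0,low[1]=?,low[2]=0,low[3]=?,low[4]=3,low[5]=2); scc=(scc[0]=?,scc[1]=?,scc[2]=?,scc[3]=?,scc[4]=0,scc[5]=1)
step 3: low=(low[0]=0,low[1]=?,low[2]=0,low[3]=?,low[4]=3,low[5]=2); scc=(scc[0]=?,scc[1]=?,scc[2]=?,scc[3]=?,scc[4]=0,scc[5]=1)
step 4: low=(low[0]=0,low[1]=?,low[2]=0,low[3]=?,low[4]=3,low[5]=2); scc=(scc[0]=2,scc[1]=?,scc[2]=2,scc[3]=?,scc[4]=0,scc[5]=1)
step 5: low=(low[0]=0,low[1]=4,low[2]=0,low[3]=?,low[4]=3,low[5]=2); scc=(scc[0]=2,scc[1]=3,scc[2]=2,scc[3]=?,scc[4]=0,scc[5]=1)
step 6: low=(low[0]=0,low[1]=4,low[2]=0,low[3]=5,low[4]=3,low[5]=2); scc=(scc[0]=2,scc[1]=3,scc[2]=2,scc[3]=4,scc[4]=0,scc[5]=1)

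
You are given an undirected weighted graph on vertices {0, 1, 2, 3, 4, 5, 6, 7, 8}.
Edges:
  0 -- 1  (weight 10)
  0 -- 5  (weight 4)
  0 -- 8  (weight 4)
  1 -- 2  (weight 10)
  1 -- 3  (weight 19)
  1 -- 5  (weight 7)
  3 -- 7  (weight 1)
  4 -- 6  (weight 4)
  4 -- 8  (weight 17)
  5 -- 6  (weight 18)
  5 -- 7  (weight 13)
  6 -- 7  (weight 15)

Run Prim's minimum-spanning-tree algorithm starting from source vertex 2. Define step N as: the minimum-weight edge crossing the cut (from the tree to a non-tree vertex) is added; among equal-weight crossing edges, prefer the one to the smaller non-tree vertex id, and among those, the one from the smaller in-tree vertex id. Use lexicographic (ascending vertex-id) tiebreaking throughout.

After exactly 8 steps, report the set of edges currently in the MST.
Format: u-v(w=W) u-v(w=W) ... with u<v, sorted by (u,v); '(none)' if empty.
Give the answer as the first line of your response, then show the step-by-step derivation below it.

0-5(w=4) 0-8(w=4) 1-2(w=10) 1-5(w=7) 3-7(w=1) 4-6(w=4) 5-7(w=13) 6-7(w=15)

step 1: add edge 1-2 (w=10); MST = {1-2(w=10)}
step 2: add edge 1-5 (w=7); MST = {1-2(w=10) 1-5(w=7)}
step 3: add edge 0-5 (w=4); MST = {0-5(w=4) 1-2(w=10) 1-5(w=7)}
step 4: add edge 0-8 (w=4); MST = {0-5(w=4) 0-8(w=4) 1-2(w=10) 1-5(w=7)}
step 5: add edge 5-7 (w=13); MST = {0-5(w=4) 0-8(w=4) 1-2(w=10) 1-5(w=7) 5-7(w=13)}
step 6: add edge 3-7 (w=1); MST = {0-5(w=4) 0-8(w=4) 1-2(w=10) 1-5(w=7) 3-7(w=1) 5-7(w=13)}
step 7: add edge 6-7 (w=15); MST = {0-5(w=4) 0-8(w=4) 1-2(w=10) 1-5(w=7) 3-7(w=1) 5-7(w=13) 6-7(w=15)}
step 8: add edge 4-6 (w=4); MST = {0-5(w=4) 0-8(w=4) 1-2(w=10) 1-5(w=7) 3-7(w=1) 4-6(w=4) 5-7(w=13) 6-7(w=15)}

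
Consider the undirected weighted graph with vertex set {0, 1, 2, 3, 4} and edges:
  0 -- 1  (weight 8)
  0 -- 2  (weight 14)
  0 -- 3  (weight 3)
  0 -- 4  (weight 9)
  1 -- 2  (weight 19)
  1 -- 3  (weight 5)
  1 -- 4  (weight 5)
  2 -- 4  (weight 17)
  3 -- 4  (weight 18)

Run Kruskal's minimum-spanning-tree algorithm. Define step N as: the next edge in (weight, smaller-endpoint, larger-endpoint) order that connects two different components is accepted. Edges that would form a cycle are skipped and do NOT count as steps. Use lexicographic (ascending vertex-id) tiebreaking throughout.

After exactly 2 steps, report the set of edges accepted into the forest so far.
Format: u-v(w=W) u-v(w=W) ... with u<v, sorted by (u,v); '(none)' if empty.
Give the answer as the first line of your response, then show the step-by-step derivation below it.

0-3(w=3) 1-3(w=5)

step 1: add edge 0-3 (w=3); MST = {0-3(w=3)}
step 2: add edge 1-3 (w=5); MST = {0-3(w=3) 1-3(w=5)}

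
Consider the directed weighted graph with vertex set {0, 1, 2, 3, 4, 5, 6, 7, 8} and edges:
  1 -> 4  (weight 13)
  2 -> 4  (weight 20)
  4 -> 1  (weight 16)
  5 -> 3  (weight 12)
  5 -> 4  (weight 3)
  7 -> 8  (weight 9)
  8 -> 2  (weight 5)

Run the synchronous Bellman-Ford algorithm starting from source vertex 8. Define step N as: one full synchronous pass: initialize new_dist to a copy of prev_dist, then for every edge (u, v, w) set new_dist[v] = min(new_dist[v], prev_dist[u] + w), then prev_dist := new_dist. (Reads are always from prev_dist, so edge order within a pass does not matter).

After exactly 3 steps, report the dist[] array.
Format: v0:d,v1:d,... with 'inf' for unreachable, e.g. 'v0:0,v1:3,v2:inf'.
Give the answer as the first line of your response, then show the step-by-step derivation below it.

v0:inf,v1:41,v2:5,v3:inf,v4:25,v5:inf,v6:inf,v7:inf,v8:0

step 1: dist = v0:inf,v1:inf,v2:5,v3:inf,v4:inf,v5:inf,v6:inf,v7:inf,v8:0
step 2: dist = v0:inf,v1:inf,v2:5,v3:inf,v4:25,v5:inf,v6:inf,v7:inf,v8:0
step 3: dist = v0:inf,v1:41,v2:5,v3:inf,v4:25,v5:inf,v6:inf,v7:inf,v8:0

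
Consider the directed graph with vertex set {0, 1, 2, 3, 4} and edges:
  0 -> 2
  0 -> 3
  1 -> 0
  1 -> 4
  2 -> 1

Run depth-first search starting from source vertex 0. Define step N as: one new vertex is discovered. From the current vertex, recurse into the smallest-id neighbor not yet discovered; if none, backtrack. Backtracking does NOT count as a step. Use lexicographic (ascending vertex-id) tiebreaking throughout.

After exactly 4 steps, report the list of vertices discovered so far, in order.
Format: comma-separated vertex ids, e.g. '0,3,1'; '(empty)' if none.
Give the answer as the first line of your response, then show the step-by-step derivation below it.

0,2,1,4

step 1: discover 0; path=0; order=0
step 2: discover 2; path=0>2; order=0,2
step 3: discover 1; path=0>2>1; order=0,2,1
step 4: discover 4; path=0>2>1>4; order=0,2,1,4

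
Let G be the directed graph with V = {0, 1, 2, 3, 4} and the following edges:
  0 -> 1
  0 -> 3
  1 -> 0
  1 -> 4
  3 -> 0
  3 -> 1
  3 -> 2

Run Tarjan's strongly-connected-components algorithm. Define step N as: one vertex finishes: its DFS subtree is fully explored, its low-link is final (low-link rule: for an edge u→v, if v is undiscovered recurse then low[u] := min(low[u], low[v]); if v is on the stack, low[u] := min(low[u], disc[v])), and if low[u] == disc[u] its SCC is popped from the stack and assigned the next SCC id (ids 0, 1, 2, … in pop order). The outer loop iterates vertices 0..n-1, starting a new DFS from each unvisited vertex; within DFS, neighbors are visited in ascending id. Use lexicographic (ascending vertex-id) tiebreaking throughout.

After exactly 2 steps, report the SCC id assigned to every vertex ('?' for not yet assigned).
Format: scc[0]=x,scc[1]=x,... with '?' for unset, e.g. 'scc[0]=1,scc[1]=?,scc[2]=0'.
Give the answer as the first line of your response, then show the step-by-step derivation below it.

scc[0]=?,scc[1]=?,scc[2]=?,scc[3]=?,scc[4]=0

step 1: low=(low[0]=0,low[1]=0,low[2]=?,low[3]=?,low[4]=2); scc=(scc[0]=?,scc[1]=?,scc[2]=?,scc[3]=?,scc[4]=0)
step 2: low=(low[0]=0,low[1]=0,low[2]=?,low[3]=?,low[4]=2); scc=(scc[0]=?,scc[1]=?,scc[2]=?,scc[3]=?,scc[4]=0)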